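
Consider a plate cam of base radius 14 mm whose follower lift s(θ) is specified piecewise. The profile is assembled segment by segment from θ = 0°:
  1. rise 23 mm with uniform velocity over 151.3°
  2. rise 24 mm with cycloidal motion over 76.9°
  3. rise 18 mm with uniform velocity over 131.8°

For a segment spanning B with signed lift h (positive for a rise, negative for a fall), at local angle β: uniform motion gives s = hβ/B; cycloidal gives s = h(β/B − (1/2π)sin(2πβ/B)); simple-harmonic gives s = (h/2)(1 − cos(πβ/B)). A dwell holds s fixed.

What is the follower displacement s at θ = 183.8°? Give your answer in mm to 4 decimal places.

seg 1 [0°–151.3°] uniform, h=23: full span → s += 23 → s = 23.0000
seg 2 [151.3°–228.2°] cycloidal, h=24: θ=183.8° here. β=32.5, B=76.9. 24·(0.4226 − sin(2π·0.4226)/(2π)) = 8.3584 → s = 31.3584

31.3584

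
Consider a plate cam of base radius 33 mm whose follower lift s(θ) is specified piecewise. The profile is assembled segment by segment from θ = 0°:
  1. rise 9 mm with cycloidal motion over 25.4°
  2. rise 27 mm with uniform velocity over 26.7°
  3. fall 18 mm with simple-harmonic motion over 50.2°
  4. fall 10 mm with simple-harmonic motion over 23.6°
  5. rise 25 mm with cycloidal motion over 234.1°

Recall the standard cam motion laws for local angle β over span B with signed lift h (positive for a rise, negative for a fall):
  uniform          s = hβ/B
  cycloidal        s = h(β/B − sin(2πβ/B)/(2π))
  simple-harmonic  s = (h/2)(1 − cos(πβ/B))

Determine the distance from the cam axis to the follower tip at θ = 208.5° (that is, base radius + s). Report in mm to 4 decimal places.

seg 1 [0°–25.4°] cycloidal, h=9: full span → s += 9 → s = 9.0000
seg 2 [25.4°–52.1°] uniform, h=27: full span → s += 27 → s = 36.0000
seg 3 [52.1°–102.3°] simple-harmonic, h=-18: full span → s += -18 → s = 18.0000
seg 4 [102.3°–125.9°] simple-harmonic, h=-10: full span → s += -10 → s = 8.0000
seg 5 [125.9°–360°] cycloidal, h=25: θ=208.5° here. β=82.6, B=234.1. 25·(0.3528 − sin(2π·0.3528)/(2π)) = 5.6443 → s = 13.6443
radial distance = base radius + s = 33 + 13.6443 = 46.6443

46.6443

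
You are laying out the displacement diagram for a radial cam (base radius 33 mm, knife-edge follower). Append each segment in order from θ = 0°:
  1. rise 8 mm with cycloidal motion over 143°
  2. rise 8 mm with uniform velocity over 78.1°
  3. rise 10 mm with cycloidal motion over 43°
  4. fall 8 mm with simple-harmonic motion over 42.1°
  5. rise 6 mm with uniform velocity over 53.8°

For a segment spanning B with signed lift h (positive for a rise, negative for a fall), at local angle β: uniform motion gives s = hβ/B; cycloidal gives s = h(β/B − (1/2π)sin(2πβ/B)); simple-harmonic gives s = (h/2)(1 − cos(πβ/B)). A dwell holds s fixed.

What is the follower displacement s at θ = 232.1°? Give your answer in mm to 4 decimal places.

seg 1 [0°–143°] cycloidal, h=8: full span → s += 8 → s = 8.0000
seg 2 [143°–221.1°] uniform, h=8: full span → s += 8 → s = 16.0000
seg 3 [221.1°–264.1°] cycloidal, h=10: θ=232.1° here. β=11, B=43. 10·(0.2558 − sin(2π·0.2558)/(2π)) = 0.9677 → s = 16.9677

16.9677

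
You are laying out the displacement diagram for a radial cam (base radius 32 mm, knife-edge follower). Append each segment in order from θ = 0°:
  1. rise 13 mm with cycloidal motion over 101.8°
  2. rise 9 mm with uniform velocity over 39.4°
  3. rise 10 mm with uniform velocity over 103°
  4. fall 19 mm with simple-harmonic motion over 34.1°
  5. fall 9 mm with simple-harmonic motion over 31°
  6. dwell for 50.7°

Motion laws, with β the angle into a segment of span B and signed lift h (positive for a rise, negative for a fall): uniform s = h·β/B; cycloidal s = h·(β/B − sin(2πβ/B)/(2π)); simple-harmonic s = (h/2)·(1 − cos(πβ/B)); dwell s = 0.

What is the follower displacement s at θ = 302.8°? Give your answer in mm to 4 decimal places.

seg 1 [0°–101.8°] cycloidal, h=13: full span → s += 13 → s = 13.0000
seg 2 [101.8°–141.2°] uniform, h=9: full span → s += 9 → s = 22.0000
seg 3 [141.2°–244.2°] uniform, h=10: full span → s += 10 → s = 32.0000
seg 4 [244.2°–278.3°] simple-harmonic, h=-19: full span → s += -19 → s = 13.0000
seg 5 [278.3°–309.3°] simple-harmonic, h=-9: θ=302.8° here. β=24.5, B=31. -9/2·(1 − cos(π·0.7903)) = -8.0585 → s = 4.9415

4.9415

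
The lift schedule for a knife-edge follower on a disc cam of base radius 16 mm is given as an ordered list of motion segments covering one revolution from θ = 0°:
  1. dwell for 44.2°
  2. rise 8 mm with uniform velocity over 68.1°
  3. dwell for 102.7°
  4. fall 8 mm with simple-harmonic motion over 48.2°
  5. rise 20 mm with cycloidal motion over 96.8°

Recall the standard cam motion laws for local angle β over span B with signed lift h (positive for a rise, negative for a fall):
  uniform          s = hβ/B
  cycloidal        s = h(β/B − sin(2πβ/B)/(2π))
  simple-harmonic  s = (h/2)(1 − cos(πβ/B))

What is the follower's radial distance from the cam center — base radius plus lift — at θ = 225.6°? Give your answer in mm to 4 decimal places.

seg 1 [0°–44.2°] dwell: s stays 0.0000
seg 2 [44.2°–112.3°] uniform, h=8: full span → s += 8 → s = 8.0000
seg 3 [112.3°–215°] dwell: s stays 8.0000
seg 4 [215°–263.2°] simple-harmonic, h=-8: θ=225.6° here. β=10.6, B=48.2. -8/2·(1 − cos(π·0.2199)) = -0.9173 → s = 7.0827
radial distance = base radius + s = 16 + 7.0827 = 23.0827

23.0827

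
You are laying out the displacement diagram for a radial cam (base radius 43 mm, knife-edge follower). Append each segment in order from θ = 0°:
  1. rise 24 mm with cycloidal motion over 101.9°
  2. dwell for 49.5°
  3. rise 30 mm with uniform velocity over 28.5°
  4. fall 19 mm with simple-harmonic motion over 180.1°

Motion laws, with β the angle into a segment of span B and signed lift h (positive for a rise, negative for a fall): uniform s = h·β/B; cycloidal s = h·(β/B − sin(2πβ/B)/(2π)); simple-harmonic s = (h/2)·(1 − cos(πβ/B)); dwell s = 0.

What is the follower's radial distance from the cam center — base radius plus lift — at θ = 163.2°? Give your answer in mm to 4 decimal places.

seg 1 [0°–101.9°] cycloidal, h=24: full span → s += 24 → s = 24.0000
seg 2 [101.9°–151.4°] dwell: s stays 24.0000
seg 3 [151.4°–179.9°] uniform, h=30: θ=163.2° here. β=11.8, B=28.5. 30·11.8/28.5 = 12.4211 → s = 36.4211
radial distance = base radius + s = 43 + 36.4211 = 79.4211

79.4211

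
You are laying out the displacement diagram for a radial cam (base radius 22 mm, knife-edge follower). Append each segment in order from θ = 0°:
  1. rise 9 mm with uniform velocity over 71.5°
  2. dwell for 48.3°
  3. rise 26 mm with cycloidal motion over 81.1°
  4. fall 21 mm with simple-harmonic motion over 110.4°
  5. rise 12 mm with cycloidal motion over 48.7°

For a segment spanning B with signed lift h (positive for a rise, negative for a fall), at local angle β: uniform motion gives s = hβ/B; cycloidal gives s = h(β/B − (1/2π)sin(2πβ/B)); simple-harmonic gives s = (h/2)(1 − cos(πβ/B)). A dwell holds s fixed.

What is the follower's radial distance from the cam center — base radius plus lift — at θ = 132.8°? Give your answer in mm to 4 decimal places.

seg 1 [0°–71.5°] uniform, h=9: full span → s += 9 → s = 9.0000
seg 2 [71.5°–119.8°] dwell: s stays 9.0000
seg 3 [119.8°–200.9°] cycloidal, h=26: θ=132.8° here. β=13, B=81.1. 26·(0.1603 − sin(2π·0.1603)/(2π)) = 0.6697 → s = 9.6697
radial distance = base radius + s = 22 + 9.6697 = 31.6697

31.6697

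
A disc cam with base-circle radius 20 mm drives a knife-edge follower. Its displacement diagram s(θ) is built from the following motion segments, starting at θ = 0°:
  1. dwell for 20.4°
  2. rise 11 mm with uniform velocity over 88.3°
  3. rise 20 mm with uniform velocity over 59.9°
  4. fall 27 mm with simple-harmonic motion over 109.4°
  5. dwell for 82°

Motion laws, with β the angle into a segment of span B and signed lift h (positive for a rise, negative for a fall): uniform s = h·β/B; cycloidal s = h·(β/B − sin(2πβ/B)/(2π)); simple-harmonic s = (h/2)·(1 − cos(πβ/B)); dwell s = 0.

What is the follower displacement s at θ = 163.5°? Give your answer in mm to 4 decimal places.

seg 1 [0°–20.4°] dwell: s stays 0.0000
seg 2 [20.4°–108.7°] uniform, h=11: full span → s += 11 → s = 11.0000
seg 3 [108.7°–168.6°] uniform, h=20: θ=163.5° here. β=54.8, B=59.9. 20·54.8/59.9 = 18.2972 → s = 29.2972

29.2972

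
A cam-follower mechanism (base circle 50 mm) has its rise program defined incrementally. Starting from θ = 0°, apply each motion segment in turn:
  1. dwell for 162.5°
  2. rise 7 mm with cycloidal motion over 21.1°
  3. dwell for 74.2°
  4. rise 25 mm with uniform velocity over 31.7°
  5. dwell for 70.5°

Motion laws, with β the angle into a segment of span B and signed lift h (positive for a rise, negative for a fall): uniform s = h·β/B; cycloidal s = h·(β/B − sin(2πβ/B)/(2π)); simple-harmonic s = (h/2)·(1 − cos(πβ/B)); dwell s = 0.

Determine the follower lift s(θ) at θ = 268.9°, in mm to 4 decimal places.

seg 1 [0°–162.5°] dwell: s stays 0.0000
seg 2 [162.5°–183.6°] cycloidal, h=7: full span → s += 7 → s = 7.0000
seg 3 [183.6°–257.8°] dwell: s stays 7.0000
seg 4 [257.8°–289.5°] uniform, h=25: θ=268.9° here. β=11.1, B=31.7. 25·11.1/31.7 = 8.7539 → s = 15.7539

15.7539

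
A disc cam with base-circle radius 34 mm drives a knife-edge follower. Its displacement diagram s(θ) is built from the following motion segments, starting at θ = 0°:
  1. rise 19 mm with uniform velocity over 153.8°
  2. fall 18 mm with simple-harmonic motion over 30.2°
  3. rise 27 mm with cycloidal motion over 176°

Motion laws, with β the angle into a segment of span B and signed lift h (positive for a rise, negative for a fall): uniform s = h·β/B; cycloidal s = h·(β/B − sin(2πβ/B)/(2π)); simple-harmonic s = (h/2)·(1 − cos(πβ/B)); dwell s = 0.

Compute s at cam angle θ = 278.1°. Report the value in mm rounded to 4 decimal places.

seg 1 [0°–153.8°] uniform, h=19: full span → s += 19 → s = 19.0000
seg 2 [153.8°–184°] simple-harmonic, h=-18: full span → s += -18 → s = 1.0000
seg 3 [184°–360°] cycloidal, h=27: θ=278.1° here. β=94.1, B=176. 27·(0.5347 − sin(2π·0.5347)/(2π)) = 15.3642 → s = 16.3642

16.3642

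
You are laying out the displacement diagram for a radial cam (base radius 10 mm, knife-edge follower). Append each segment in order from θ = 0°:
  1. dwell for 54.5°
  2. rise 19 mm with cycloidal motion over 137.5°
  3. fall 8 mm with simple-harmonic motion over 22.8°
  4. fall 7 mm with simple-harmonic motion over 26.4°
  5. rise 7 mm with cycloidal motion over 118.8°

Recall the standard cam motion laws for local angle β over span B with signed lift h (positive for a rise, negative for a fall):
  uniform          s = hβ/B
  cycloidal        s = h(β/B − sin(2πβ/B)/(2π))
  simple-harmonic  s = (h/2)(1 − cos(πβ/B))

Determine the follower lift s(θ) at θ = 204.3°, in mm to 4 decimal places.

seg 1 [0°–54.5°] dwell: s stays 0.0000
seg 2 [54.5°–192°] cycloidal, h=19: full span → s += 19 → s = 19.0000
seg 3 [192°–214.8°] simple-harmonic, h=-8: θ=204.3° here. β=12.3, B=22.8. -8/2·(1 − cos(π·0.5395)) = -4.4948 → s = 14.5052

14.5052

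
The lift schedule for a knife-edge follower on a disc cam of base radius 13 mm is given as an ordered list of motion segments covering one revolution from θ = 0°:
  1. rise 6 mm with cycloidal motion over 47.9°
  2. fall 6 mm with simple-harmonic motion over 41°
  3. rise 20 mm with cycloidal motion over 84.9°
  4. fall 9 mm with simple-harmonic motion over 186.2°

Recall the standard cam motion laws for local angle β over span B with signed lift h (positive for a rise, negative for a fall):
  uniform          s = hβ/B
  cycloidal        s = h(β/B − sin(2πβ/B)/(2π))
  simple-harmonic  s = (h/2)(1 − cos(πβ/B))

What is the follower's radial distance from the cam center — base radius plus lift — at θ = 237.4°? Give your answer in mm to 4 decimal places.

seg 1 [0°–47.9°] cycloidal, h=6: full span → s += 6 → s = 6.0000
seg 2 [47.9°–88.9°] simple-harmonic, h=-6: full span → s += -6 → s = 0.0000
seg 3 [88.9°–173.8°] cycloidal, h=20: full span → s += 20 → s = 20.0000
seg 4 [173.8°–360°] simple-harmonic, h=-9: θ=237.4° here. β=63.6, B=186.2. -9/2·(1 − cos(π·0.3416)) = -2.3516 → s = 17.6484
radial distance = base radius + s = 13 + 17.6484 = 30.6484

30.6484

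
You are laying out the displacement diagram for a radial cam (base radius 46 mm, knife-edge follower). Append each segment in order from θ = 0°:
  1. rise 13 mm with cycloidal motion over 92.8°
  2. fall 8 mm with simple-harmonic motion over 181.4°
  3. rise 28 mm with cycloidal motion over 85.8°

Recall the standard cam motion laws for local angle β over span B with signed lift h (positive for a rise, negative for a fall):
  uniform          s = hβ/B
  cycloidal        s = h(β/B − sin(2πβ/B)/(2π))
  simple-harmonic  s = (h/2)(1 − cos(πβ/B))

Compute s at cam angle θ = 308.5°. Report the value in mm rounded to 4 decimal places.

seg 1 [0°–92.8°] cycloidal, h=13: full span → s += 13 → s = 13.0000
seg 2 [92.8°–274.2°] simple-harmonic, h=-8: full span → s += -8 → s = 5.0000
seg 3 [274.2°–360°] cycloidal, h=28: θ=308.5° here. β=34.3, B=85.8. 28·(0.3998 − sin(2π·0.3998)/(2π)) = 8.5688 → s = 13.5688

13.5688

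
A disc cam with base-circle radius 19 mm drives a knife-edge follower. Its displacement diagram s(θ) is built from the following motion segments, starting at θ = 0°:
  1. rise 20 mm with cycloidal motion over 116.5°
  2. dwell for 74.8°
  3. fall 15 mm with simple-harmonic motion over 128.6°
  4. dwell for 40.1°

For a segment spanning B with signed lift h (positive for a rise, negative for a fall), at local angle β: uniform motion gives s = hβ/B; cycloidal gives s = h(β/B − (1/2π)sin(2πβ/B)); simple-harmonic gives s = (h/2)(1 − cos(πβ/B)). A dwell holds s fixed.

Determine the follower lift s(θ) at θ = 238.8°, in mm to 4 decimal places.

seg 1 [0°–116.5°] cycloidal, h=20: full span → s += 20 → s = 20.0000
seg 2 [116.5°–191.3°] dwell: s stays 20.0000
seg 3 [191.3°–319.9°] simple-harmonic, h=-15: θ=238.8° here. β=47.5, B=128.6. -15/2·(1 − cos(π·0.3694)) = -4.5076 → s = 15.4924

15.4924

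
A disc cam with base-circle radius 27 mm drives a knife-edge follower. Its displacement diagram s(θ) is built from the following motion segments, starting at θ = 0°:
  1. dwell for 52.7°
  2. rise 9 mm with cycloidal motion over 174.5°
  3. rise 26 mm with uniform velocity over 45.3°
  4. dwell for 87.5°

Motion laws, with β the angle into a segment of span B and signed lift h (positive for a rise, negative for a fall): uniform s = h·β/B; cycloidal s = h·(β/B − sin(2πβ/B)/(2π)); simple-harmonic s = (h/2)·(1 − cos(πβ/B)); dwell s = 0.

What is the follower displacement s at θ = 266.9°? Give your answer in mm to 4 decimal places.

seg 1 [0°–52.7°] dwell: s stays 0.0000
seg 2 [52.7°–227.2°] cycloidal, h=9: full span → s += 9 → s = 9.0000
seg 3 [227.2°–272.5°] uniform, h=26: θ=266.9° here. β=39.7, B=45.3. 26·39.7/45.3 = 22.7859 → s = 31.7859

31.7859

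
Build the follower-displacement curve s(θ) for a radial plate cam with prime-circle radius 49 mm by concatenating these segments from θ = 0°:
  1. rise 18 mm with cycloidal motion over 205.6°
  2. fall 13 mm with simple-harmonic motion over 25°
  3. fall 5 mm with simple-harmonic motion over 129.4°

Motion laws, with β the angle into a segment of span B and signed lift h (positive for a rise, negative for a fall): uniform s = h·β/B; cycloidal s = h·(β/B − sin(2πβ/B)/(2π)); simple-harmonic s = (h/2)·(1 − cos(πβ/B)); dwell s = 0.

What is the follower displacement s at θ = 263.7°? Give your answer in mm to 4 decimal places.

seg 1 [0°–205.6°] cycloidal, h=18: full span → s += 18 → s = 18.0000
seg 2 [205.6°–230.6°] simple-harmonic, h=-13: full span → s += -13 → s = 5.0000
seg 3 [230.6°–360°] simple-harmonic, h=-5: θ=263.7° here. β=33.1, B=129.4. -5/2·(1 − cos(π·0.2558)) = -0.7647 → s = 4.2353

4.2353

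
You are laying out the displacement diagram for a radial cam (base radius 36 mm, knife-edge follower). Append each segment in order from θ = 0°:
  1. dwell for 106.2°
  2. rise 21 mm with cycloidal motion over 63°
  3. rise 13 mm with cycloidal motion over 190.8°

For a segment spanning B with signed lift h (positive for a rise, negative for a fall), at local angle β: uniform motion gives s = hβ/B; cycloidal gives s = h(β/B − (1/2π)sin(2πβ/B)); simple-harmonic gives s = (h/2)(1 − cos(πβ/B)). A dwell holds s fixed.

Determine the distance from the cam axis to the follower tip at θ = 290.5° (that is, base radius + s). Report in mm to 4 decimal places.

seg 1 [0°–106.2°] dwell: s stays 0.0000
seg 2 [106.2°–169.2°] cycloidal, h=21: full span → s += 21 → s = 21.0000
seg 3 [169.2°–360°] cycloidal, h=13: θ=290.5° here. β=121.3, B=190.8. 13·(0.6357 − sin(2π·0.6357)/(2π)) = 9.8230 → s = 30.8230
radial distance = base radius + s = 36 + 30.8230 = 66.8230

66.8230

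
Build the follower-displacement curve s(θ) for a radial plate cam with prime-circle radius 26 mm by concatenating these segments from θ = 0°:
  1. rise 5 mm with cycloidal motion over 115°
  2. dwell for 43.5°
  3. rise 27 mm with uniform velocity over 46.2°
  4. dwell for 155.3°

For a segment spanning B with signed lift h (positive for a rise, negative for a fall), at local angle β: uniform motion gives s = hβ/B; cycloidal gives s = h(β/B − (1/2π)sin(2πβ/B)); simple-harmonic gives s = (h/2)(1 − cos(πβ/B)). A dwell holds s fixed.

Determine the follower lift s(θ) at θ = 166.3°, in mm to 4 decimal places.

seg 1 [0°–115°] cycloidal, h=5: full span → s += 5 → s = 5.0000
seg 2 [115°–158.5°] dwell: s stays 5.0000
seg 3 [158.5°–204.7°] uniform, h=27: θ=166.3° here. β=7.8, B=46.2. 27·7.8/46.2 = 4.5584 → s = 9.5584

9.5584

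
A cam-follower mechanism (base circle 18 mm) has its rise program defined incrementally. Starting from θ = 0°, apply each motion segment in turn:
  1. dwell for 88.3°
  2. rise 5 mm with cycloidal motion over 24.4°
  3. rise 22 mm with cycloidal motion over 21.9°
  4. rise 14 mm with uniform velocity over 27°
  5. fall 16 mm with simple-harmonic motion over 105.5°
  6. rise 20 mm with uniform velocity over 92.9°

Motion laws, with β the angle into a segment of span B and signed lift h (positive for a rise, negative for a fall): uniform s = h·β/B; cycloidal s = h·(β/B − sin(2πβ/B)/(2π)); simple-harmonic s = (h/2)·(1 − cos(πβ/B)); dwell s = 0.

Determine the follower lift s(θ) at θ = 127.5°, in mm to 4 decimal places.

seg 1 [0°–88.3°] dwell: s stays 0.0000
seg 2 [88.3°–112.7°] cycloidal, h=5: full span → s += 5 → s = 5.0000
seg 3 [112.7°–134.6°] cycloidal, h=22: θ=127.5° here. β=14.8, B=21.9. 22·(0.6758 − sin(2π·0.6758)/(2π)) = 17.9953 → s = 22.9953

22.9953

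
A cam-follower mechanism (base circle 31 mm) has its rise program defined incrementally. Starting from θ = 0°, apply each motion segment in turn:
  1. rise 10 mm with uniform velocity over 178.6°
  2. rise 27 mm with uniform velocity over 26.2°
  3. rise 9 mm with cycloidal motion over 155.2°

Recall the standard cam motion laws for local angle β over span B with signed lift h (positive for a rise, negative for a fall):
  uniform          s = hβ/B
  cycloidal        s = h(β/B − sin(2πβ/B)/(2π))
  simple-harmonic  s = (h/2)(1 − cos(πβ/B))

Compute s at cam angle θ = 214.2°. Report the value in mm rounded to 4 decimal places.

seg 1 [0°–178.6°] uniform, h=10: full span → s += 10 → s = 10.0000
seg 2 [178.6°–204.8°] uniform, h=27: full span → s += 27 → s = 37.0000
seg 3 [204.8°–360°] cycloidal, h=9: θ=214.2° here. β=9.4, B=155.2. 9·(0.0606 − sin(2π·0.0606)/(2π)) = 0.0131 → s = 37.0131

37.0131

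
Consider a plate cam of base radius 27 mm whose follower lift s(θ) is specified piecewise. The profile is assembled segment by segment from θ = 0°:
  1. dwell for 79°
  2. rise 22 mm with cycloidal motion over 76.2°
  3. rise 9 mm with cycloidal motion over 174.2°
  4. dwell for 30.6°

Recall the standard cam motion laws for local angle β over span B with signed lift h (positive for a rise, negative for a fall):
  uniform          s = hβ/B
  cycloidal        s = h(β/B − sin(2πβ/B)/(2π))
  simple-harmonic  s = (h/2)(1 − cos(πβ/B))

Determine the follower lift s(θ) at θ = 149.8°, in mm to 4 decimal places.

seg 1 [0°–79°] dwell: s stays 0.0000
seg 2 [79°–155.2°] cycloidal, h=22: θ=149.8° here. β=70.8, B=76.2. 22·(0.9291 − sin(2π·0.9291)/(2π)) = 21.9490 → s = 21.9490

21.9490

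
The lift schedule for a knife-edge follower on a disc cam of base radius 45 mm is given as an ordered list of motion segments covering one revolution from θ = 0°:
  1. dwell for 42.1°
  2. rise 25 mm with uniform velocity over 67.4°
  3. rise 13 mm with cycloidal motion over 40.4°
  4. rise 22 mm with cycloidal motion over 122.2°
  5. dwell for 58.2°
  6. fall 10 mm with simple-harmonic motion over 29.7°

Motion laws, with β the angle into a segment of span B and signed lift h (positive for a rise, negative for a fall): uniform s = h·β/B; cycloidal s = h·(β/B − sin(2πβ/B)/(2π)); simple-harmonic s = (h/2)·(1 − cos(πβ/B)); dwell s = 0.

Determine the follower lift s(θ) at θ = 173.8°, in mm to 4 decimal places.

seg 1 [0°–42.1°] dwell: s stays 0.0000
seg 2 [42.1°–109.5°] uniform, h=25: full span → s += 25 → s = 25.0000
seg 3 [109.5°–149.9°] cycloidal, h=13: full span → s += 13 → s = 38.0000
seg 4 [149.9°–272.1°] cycloidal, h=22: θ=173.8° here. β=23.9, B=122.2. 22·(0.1956 − sin(2π·0.1956)/(2π)) = 1.0041 → s = 39.0041

39.0041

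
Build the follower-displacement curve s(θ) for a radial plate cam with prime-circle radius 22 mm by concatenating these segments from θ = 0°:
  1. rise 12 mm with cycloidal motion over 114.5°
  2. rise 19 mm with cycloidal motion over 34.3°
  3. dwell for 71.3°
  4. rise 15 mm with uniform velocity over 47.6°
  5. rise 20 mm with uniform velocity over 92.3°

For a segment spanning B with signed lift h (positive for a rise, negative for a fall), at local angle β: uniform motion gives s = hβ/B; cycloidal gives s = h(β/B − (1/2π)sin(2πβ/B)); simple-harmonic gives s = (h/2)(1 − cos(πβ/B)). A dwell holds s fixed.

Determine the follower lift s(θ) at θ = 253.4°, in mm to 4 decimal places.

seg 1 [0°–114.5°] cycloidal, h=12: full span → s += 12 → s = 12.0000
seg 2 [114.5°–148.8°] cycloidal, h=19: full span → s += 19 → s = 31.0000
seg 3 [148.8°–220.1°] dwell: s stays 31.0000
seg 4 [220.1°–267.7°] uniform, h=15: θ=253.4° here. β=33.3, B=47.6. 15·33.3/47.6 = 10.4937 → s = 41.4937

41.4937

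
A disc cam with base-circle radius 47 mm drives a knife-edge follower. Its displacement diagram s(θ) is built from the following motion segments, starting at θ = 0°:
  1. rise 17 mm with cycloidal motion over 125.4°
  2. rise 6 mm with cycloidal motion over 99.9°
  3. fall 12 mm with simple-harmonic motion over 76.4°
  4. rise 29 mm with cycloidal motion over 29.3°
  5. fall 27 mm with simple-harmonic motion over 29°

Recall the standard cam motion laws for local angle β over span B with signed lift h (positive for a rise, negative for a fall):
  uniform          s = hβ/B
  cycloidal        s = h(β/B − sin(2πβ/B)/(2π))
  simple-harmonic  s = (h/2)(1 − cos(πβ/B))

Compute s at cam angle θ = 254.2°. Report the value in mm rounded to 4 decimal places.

seg 1 [0°–125.4°] cycloidal, h=17: full span → s += 17 → s = 17.0000
seg 2 [125.4°–225.3°] cycloidal, h=6: full span → s += 6 → s = 23.0000
seg 3 [225.3°–301.7°] simple-harmonic, h=-12: θ=254.2° here. β=28.9, B=76.4. -12/2·(1 − cos(π·0.3783)) = -3.7610 → s = 19.2390

19.2390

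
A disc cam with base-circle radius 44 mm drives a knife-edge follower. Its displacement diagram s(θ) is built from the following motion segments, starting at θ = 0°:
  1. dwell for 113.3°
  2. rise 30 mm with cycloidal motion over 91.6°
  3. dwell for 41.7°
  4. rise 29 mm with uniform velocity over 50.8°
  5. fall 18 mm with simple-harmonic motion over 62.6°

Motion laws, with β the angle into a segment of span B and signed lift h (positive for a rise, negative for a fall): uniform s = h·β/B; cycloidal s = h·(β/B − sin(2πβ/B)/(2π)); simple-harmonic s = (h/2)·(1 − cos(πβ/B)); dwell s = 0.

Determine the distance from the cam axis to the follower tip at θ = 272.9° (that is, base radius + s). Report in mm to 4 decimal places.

seg 1 [0°–113.3°] dwell: s stays 0.0000
seg 2 [113.3°–204.9°] cycloidal, h=30: full span → s += 30 → s = 30.0000
seg 3 [204.9°–246.6°] dwell: s stays 30.0000
seg 4 [246.6°–297.4°] uniform, h=29: θ=272.9° here. β=26.3, B=50.8. 29·26.3/50.8 = 15.0138 → s = 45.0138
radial distance = base radius + s = 44 + 45.0138 = 89.0138

89.0138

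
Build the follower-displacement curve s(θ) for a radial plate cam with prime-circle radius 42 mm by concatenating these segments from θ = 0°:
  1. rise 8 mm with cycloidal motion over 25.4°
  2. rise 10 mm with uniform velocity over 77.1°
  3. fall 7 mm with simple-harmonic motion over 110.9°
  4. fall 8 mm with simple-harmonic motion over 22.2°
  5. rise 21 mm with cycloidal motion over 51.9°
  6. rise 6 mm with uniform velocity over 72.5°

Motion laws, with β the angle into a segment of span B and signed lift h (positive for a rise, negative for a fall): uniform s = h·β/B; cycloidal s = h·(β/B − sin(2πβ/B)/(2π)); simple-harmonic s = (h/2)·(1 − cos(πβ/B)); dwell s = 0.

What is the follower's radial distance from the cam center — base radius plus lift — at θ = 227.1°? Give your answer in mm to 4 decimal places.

seg 1 [0°–25.4°] cycloidal, h=8: full span → s += 8 → s = 8.0000
seg 2 [25.4°–102.5°] uniform, h=10: full span → s += 10 → s = 18.0000
seg 3 [102.5°–213.4°] simple-harmonic, h=-7: full span → s += -7 → s = 11.0000
seg 4 [213.4°–235.6°] simple-harmonic, h=-8: θ=227.1° here. β=13.7, B=22.2. -8/2·(1 − cos(π·0.6171)) = -5.4388 → s = 5.5612
radial distance = base radius + s = 42 + 5.5612 = 47.5612

47.5612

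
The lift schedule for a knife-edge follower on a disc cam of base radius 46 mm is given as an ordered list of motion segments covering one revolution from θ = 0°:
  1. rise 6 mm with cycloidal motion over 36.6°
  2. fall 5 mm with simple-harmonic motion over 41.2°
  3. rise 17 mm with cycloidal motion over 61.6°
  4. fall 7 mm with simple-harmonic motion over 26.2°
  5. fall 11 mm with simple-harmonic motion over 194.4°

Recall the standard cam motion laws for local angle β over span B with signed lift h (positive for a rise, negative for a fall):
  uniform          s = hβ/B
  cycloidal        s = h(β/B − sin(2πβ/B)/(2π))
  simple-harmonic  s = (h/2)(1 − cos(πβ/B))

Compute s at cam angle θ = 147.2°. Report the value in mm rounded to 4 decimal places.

seg 1 [0°–36.6°] cycloidal, h=6: full span → s += 6 → s = 6.0000
seg 2 [36.6°–77.8°] simple-harmonic, h=-5: full span → s += -5 → s = 1.0000
seg 3 [77.8°–139.4°] cycloidal, h=17: full span → s += 17 → s = 18.0000
seg 4 [139.4°–165.6°] simple-harmonic, h=-7: θ=147.2° here. β=7.8, B=26.2. -7/2·(1 − cos(π·0.2977)) = -1.4224 → s = 16.5776

16.5776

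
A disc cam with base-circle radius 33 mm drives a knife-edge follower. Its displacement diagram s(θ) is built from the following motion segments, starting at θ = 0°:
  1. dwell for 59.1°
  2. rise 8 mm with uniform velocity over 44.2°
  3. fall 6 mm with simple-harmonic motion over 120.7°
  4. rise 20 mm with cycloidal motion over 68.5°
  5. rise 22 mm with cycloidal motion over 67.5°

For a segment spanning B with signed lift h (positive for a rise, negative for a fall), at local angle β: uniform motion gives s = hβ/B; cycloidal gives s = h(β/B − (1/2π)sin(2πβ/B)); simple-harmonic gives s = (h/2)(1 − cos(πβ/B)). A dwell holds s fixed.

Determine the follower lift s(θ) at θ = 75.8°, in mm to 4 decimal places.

seg 1 [0°–59.1°] dwell: s stays 0.0000
seg 2 [59.1°–103.3°] uniform, h=8: θ=75.8° here. β=16.7, B=44.2. 8·16.7/44.2 = 3.0226 → s = 3.0226

3.0226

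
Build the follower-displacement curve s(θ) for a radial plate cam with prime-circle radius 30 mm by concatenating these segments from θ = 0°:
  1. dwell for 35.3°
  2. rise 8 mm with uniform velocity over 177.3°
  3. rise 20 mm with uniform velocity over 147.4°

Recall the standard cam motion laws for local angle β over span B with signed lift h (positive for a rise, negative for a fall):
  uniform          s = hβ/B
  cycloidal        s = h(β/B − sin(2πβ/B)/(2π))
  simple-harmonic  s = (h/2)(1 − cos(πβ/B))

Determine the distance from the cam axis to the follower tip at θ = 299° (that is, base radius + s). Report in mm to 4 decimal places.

seg 1 [0°–35.3°] dwell: s stays 0.0000
seg 2 [35.3°–212.6°] uniform, h=8: full span → s += 8 → s = 8.0000
seg 3 [212.6°–360°] uniform, h=20: θ=299° here. β=86.4, B=147.4. 20·86.4/147.4 = 11.7232 → s = 19.7232
radial distance = base radius + s = 30 + 19.7232 = 49.7232

49.7232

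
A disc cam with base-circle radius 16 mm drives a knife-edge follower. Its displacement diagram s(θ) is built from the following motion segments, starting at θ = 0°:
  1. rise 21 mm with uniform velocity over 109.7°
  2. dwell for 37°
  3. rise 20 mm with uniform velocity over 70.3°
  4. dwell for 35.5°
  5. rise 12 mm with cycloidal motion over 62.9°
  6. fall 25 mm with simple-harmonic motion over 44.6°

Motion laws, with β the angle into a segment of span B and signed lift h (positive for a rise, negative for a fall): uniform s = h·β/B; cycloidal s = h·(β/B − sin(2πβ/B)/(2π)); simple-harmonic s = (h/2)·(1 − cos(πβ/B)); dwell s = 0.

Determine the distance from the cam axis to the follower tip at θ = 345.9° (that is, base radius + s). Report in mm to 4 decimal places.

seg 1 [0°–109.7°] uniform, h=21: full span → s += 21 → s = 21.0000
seg 2 [109.7°–146.7°] dwell: s stays 21.0000
seg 3 [146.7°–217°] uniform, h=20: full span → s += 20 → s = 41.0000
seg 4 [217°–252.5°] dwell: s stays 41.0000
seg 5 [252.5°–315.4°] cycloidal, h=12: full span → s += 12 → s = 53.0000
seg 6 [315.4°–360°] simple-harmonic, h=-25: θ=345.9° here. β=30.5, B=44.6. -25/2·(1 − cos(π·0.6839)) = -19.3252 → s = 33.6748
radial distance = base radius + s = 16 + 33.6748 = 49.6748

49.6748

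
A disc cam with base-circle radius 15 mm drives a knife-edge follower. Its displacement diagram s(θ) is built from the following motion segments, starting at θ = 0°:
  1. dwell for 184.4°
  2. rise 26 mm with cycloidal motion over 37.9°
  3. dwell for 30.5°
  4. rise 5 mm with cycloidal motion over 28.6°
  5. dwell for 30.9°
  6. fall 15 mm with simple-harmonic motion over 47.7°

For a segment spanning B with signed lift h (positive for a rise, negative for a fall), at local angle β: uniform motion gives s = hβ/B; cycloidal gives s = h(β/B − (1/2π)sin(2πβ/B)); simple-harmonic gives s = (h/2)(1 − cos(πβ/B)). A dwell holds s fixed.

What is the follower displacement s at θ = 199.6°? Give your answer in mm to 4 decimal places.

seg 1 [0°–184.4°] dwell: s stays 0.0000
seg 2 [184.4°–222.3°] cycloidal, h=26: θ=199.6° here. β=15.2, B=37.9. 26·(0.4011 − sin(2π·0.4011)/(2π)) = 8.0174 → s = 8.0174

8.0174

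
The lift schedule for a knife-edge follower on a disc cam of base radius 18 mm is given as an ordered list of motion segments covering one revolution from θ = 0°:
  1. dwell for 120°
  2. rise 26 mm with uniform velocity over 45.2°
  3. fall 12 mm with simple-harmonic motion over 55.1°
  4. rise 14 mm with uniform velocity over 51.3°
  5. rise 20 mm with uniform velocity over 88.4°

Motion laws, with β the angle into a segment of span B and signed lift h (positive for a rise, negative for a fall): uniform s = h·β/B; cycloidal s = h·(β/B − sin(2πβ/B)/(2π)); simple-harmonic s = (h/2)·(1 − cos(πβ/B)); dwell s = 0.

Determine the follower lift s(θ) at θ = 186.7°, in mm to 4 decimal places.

seg 1 [0°–120°] dwell: s stays 0.0000
seg 2 [120°–165.2°] uniform, h=26: full span → s += 26 → s = 26.0000
seg 3 [165.2°–220.3°] simple-harmonic, h=-12: θ=186.7° here. β=21.5, B=55.1. -12/2·(1 − cos(π·0.3902)) = -3.9711 → s = 22.0289

22.0289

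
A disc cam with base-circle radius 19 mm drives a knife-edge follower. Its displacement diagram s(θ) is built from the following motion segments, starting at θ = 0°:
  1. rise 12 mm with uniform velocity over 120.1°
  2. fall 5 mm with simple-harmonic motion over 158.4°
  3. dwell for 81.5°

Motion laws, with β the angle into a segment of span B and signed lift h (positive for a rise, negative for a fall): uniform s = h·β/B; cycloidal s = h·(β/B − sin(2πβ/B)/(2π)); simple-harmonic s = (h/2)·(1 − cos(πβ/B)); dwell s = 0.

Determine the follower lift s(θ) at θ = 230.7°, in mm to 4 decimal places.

seg 1 [0°–120.1°] uniform, h=12: full span → s += 12 → s = 12.0000
seg 2 [120.1°–278.5°] simple-harmonic, h=-5: θ=230.7° here. β=110.6, B=158.4. -5/2·(1 − cos(π·0.6982)) = -3.9582 → s = 8.0418

8.0418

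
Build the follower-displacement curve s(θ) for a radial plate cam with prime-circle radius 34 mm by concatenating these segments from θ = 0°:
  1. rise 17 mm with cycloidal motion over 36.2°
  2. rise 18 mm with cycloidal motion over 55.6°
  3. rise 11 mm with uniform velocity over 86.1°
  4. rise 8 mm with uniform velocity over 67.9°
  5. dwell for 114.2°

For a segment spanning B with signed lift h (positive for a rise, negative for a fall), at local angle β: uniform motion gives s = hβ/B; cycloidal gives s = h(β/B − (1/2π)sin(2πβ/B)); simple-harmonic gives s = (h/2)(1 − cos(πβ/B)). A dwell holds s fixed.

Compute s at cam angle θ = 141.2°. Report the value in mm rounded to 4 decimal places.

seg 1 [0°–36.2°] cycloidal, h=17: full span → s += 17 → s = 17.0000
seg 2 [36.2°–91.8°] cycloidal, h=18: full span → s += 18 → s = 35.0000
seg 3 [91.8°–177.9°] uniform, h=11: θ=141.2° here. β=49.4, B=86.1. 11·49.4/86.1 = 6.3113 → s = 41.3113

41.3113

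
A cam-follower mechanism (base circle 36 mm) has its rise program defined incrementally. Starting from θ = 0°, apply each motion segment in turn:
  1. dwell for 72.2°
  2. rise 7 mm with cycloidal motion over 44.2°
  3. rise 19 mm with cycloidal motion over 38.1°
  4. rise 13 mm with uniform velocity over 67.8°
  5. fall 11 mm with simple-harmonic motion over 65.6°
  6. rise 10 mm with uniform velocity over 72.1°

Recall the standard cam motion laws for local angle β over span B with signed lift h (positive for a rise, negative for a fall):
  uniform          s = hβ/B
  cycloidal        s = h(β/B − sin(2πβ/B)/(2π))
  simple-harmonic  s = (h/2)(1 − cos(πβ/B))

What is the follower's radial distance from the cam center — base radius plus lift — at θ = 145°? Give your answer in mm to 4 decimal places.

seg 1 [0°–72.2°] dwell: s stays 0.0000
seg 2 [72.2°–116.4°] cycloidal, h=7: full span → s += 7 → s = 7.0000
seg 3 [116.4°–154.5°] cycloidal, h=19: θ=145° here. β=28.6, B=38.1. 19·(0.7507 − sin(2π·0.7507)/(2π)) = 17.2864 → s = 24.2864
radial distance = base radius + s = 36 + 24.2864 = 60.2864

60.2864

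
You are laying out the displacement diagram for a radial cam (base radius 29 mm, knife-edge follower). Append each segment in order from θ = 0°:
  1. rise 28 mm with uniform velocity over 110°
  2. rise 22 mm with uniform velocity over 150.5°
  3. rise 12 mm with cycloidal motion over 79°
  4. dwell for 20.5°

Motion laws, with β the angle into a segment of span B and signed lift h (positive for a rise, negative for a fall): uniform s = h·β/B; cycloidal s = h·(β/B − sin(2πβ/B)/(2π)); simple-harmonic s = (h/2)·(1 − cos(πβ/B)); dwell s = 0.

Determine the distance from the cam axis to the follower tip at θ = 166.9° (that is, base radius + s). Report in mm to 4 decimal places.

seg 1 [0°–110°] uniform, h=28: full span → s += 28 → s = 28.0000
seg 2 [110°–260.5°] uniform, h=22: θ=166.9° here. β=56.9, B=150.5. 22·56.9/150.5 = 8.3176 → s = 36.3176
radial distance = base radius + s = 29 + 36.3176 = 65.3176

65.3176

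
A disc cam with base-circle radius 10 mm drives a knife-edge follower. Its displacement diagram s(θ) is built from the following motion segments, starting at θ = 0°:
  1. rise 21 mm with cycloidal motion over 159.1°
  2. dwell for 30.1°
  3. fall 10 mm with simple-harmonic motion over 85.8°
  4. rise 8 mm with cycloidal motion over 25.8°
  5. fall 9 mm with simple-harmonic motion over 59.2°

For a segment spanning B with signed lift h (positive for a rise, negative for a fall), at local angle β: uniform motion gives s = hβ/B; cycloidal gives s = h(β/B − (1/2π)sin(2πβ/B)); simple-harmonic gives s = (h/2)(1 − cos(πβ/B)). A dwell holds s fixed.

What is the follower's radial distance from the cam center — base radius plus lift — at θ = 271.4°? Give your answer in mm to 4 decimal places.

seg 1 [0°–159.1°] cycloidal, h=21: full span → s += 21 → s = 21.0000
seg 2 [159.1°–189.2°] dwell: s stays 21.0000
seg 3 [189.2°–275°] simple-harmonic, h=-10: θ=271.4° here. β=82.2, B=85.8. -10/2·(1 − cos(π·0.9580)) = -9.9566 → s = 11.0434
radial distance = base radius + s = 10 + 11.0434 = 21.0434

21.0434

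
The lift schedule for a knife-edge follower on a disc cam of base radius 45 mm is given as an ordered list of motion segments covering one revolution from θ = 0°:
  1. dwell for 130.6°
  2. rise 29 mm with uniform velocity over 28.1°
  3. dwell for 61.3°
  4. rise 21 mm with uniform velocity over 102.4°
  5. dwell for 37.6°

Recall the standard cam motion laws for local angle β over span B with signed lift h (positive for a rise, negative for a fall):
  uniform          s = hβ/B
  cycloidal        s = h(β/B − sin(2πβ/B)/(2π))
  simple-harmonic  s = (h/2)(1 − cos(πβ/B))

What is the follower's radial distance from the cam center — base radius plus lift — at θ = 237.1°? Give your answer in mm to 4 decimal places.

seg 1 [0°–130.6°] dwell: s stays 0.0000
seg 2 [130.6°–158.7°] uniform, h=29: full span → s += 29 → s = 29.0000
seg 3 [158.7°–220°] dwell: s stays 29.0000
seg 4 [220°–322.4°] uniform, h=21: θ=237.1° here. β=17.1, B=102.4. 21·17.1/102.4 = 3.5068 → s = 32.5068
radial distance = base radius + s = 45 + 32.5068 = 77.5068

77.5068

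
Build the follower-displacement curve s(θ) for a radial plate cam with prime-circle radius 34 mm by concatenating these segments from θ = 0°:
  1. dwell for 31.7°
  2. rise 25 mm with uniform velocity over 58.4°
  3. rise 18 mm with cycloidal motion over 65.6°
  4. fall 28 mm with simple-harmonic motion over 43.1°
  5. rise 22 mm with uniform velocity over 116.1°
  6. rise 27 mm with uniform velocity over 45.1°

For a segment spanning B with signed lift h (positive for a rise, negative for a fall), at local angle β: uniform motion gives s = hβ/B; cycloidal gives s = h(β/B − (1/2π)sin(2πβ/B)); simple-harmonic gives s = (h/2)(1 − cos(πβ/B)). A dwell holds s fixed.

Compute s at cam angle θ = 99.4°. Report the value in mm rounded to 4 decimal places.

seg 1 [0°–31.7°] dwell: s stays 0.0000
seg 2 [31.7°–90.1°] uniform, h=25: full span → s += 25 → s = 25.0000
seg 3 [90.1°–155.7°] cycloidal, h=18: θ=99.4° here. β=9.3, B=65.6. 18·(0.1418 − sin(2π·0.1418)/(2π)) = 0.3243 → s = 25.3243

25.3243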